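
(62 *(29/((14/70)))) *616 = 5537840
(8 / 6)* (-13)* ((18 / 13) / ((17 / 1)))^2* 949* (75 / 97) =-2365200/28033 = -84.37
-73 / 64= -1.14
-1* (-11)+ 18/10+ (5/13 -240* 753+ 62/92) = -540311363/2990 = -180706.14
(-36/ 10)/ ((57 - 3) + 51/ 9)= -54/895 = -0.06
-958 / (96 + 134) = -479/115 = -4.17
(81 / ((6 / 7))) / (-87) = -63/58 = -1.09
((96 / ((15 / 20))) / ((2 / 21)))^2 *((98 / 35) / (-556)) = -6322176/695 = -9096.66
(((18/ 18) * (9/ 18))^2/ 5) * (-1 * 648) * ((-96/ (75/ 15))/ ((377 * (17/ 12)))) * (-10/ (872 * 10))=-23328/17464525 = 0.00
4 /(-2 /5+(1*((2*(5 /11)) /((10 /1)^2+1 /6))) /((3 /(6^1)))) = -66110/6311 = -10.48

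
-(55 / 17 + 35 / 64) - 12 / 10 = -27103/5440 = -4.98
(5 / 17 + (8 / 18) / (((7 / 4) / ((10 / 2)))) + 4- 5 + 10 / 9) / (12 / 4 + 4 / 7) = 598/1275 = 0.47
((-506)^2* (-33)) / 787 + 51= -8409051/787 = -10684.94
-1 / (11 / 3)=-3/11 = -0.27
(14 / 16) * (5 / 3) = 35/24 = 1.46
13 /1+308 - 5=316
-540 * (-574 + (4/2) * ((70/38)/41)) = 241421040/779 = 309911.48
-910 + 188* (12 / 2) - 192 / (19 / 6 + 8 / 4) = 5606/31 = 180.84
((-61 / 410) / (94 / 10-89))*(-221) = -13481/32636 = -0.41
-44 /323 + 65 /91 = 1307/2261 = 0.58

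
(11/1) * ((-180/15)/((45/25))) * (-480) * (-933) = -32841600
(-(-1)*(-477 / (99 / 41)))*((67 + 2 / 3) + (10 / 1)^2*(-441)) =287046781/33 = 8698387.30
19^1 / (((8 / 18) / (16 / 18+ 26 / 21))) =1273/14 = 90.93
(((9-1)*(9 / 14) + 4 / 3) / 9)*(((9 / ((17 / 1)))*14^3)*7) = 21952/3 = 7317.33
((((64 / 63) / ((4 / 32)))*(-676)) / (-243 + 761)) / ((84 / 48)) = -692224/114219 = -6.06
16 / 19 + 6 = 130/19 = 6.84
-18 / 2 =-9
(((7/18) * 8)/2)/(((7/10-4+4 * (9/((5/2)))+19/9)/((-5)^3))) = -17500/1189 = -14.72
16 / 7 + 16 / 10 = 136/35 = 3.89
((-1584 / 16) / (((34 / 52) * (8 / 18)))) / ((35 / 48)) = -277992/595 = -467.21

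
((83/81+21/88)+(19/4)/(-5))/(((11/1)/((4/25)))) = 11167/2450250 = 0.00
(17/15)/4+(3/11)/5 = 223/660 = 0.34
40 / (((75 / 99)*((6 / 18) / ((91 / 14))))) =5148/5 = 1029.60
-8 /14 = -4/7 = -0.57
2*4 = 8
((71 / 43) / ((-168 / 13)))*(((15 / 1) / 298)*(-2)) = 4615/358792 = 0.01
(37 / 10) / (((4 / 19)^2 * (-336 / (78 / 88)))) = -173641/788480 = -0.22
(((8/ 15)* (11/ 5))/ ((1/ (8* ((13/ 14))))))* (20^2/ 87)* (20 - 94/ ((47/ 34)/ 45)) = -222576640/1827 = -121826.29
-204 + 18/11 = -2226/11 = -202.36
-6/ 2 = -3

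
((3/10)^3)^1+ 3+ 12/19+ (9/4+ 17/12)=417539/57000 = 7.33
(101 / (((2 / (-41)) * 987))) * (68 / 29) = -140794/28623 = -4.92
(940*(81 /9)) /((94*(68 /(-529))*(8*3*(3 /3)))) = -7935/272 = -29.17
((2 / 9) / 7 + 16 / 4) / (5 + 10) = 254/945 = 0.27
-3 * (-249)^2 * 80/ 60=-248004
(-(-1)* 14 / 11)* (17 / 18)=119/99 = 1.20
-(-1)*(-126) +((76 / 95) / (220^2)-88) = -12946999/60500 = -214.00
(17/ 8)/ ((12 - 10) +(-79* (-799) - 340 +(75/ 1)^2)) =1/32192 = 0.00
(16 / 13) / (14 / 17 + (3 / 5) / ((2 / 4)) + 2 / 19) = 0.58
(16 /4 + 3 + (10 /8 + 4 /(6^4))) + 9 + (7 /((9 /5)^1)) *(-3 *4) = -4765/162 = -29.41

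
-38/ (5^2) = -38/25 = -1.52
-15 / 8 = -1.88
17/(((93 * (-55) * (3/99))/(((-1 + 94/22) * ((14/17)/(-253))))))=504/431365 = 0.00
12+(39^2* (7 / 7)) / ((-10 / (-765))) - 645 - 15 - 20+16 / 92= 5321679/46 = 115688.67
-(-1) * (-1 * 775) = -775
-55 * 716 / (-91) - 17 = 37833/91 = 415.75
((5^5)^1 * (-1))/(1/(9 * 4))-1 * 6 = -112506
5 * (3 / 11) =15/11 = 1.36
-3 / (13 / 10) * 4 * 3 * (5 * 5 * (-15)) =10384.62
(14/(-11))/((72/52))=-91/99 = -0.92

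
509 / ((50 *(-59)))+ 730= 2152991/2950 = 729.83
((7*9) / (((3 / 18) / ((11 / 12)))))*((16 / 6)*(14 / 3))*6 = 25872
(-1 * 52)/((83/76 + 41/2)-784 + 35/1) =3952/55283 = 0.07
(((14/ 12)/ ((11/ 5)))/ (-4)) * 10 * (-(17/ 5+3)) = 280/33 = 8.48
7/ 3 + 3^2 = 34/3 = 11.33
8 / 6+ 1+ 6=25/3 = 8.33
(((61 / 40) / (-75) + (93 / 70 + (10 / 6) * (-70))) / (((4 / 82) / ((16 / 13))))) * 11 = -364186559/11375 = -32016.40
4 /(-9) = -4/9 = -0.44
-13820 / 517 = -26.73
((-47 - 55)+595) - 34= 459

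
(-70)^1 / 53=-1.32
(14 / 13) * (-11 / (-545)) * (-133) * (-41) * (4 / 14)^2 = 68552/7085 = 9.68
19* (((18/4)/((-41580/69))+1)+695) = 40729483/3080 = 13223.86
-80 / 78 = -40/39 = -1.03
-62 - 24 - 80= -166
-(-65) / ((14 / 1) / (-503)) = -32695/14 = -2335.36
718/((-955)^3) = -718/870983875 = 0.00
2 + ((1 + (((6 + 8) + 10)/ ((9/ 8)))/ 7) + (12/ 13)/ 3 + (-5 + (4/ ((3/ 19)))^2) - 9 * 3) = 504613/819 = 616.13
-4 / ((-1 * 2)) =2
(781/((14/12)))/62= 2343/217 = 10.80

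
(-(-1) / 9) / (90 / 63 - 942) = -7/59256 = 0.00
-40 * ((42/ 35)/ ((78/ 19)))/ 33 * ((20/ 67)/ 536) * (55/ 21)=-1900/3676491 = 0.00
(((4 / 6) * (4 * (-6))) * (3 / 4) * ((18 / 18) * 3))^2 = 1296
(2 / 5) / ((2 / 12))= 12/5 = 2.40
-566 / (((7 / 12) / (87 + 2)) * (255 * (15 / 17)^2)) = -3425432/7875 = -434.98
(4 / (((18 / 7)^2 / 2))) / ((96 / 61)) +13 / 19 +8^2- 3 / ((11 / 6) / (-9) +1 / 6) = 10818775/73872 = 146.45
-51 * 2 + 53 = -49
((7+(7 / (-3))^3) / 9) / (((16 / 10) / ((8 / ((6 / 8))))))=-3080/729 = -4.22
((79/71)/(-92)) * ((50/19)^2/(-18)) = 49375/10611234 = 0.00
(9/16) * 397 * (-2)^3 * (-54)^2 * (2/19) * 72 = -750158496/19 = -39482026.11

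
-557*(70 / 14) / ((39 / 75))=-69625/13 = -5355.77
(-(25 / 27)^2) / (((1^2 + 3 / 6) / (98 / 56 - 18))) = 40625/4374 = 9.29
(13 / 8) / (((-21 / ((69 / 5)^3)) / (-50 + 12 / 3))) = 32741397/3500 = 9354.68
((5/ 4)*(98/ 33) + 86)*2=5921/33 = 179.42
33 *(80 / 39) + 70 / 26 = 915/13 = 70.38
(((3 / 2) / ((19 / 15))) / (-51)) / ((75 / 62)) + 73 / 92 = 115043/148580 = 0.77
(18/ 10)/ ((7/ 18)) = 162/35 = 4.63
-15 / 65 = -3/13 = -0.23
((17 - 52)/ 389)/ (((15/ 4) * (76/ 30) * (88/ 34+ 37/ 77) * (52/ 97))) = -4444055/771930822 = -0.01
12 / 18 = 2/3 = 0.67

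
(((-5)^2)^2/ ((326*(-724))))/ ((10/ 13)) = -1625/472048 = 0.00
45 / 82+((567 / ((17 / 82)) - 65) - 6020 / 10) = 2883475/1394 = 2068.49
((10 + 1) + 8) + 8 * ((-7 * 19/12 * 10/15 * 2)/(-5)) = 1919/45 = 42.64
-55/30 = -11/6 = -1.83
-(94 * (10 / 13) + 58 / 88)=-41737/572 = -72.97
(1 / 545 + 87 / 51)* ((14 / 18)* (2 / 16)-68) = -4297431/37060 = -115.96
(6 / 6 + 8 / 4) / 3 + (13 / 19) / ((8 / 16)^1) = 45/19 = 2.37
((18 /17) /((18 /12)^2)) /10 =4/85 = 0.05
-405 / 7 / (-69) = 135/161 = 0.84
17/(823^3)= 17/557441767 = 0.00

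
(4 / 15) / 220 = 1/825 = 0.00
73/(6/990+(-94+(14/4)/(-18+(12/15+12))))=-626340/812243 = -0.77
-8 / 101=-0.08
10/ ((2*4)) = 5/4 = 1.25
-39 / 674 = -0.06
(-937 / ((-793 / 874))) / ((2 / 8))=4130.83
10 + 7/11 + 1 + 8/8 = 139/11 = 12.64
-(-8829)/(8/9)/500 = 79461/4000 = 19.87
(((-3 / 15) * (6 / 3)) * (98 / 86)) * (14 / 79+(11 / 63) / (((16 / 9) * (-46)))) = -498813/6250480 = -0.08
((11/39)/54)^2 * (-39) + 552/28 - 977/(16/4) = -44686636/199017 = -224.54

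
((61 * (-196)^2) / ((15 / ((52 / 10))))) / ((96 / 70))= 592353.38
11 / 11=1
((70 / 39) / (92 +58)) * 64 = 0.77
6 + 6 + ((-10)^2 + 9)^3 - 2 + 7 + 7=1295053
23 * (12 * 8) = 2208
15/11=1.36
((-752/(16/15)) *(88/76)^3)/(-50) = 750684/34295 = 21.89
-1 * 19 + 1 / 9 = -170/9 = -18.89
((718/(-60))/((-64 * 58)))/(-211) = -359/23496960 = 0.00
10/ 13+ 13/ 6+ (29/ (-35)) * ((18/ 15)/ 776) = 7771157/2648100 = 2.93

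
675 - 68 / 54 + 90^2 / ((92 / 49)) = 3097468/621 = 4987.87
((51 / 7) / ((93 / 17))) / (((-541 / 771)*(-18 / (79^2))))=463537793/704382 = 658.08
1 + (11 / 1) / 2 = 13/2 = 6.50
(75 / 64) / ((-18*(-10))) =5/768 = 0.01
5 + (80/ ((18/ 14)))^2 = 314005/81 = 3876.60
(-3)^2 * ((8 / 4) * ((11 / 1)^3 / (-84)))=-3993/14 = -285.21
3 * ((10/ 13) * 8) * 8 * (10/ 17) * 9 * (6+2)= 1382400/221 = 6255.20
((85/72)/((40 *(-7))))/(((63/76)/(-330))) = 17765/10584 = 1.68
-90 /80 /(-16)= 9/128 = 0.07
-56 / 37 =-1.51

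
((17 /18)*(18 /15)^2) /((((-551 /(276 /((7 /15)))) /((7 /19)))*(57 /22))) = -0.21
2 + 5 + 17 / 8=73/8 = 9.12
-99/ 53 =-1.87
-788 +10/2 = -783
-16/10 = -8/5 = -1.60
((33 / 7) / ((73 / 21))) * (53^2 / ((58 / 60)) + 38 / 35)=292104648/74095 = 3942.30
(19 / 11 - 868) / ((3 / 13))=-123877/33 = -3753.85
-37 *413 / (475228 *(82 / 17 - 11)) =1003/192660 = 0.01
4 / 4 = 1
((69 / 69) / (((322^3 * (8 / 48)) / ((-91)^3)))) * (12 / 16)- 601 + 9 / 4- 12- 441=-204766049/194672 = -1051.85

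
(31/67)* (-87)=-2697/67 = -40.25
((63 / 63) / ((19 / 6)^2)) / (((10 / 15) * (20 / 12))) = 162/1805 = 0.09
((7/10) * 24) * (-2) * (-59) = 9912/5 = 1982.40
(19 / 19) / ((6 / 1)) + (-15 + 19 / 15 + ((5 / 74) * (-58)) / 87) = -15109/1110 = -13.61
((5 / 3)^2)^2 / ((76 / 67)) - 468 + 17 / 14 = -19821605/43092 = -459.98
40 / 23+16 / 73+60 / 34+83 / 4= 2794133/114172 = 24.47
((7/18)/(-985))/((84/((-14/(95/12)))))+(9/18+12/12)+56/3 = 20.17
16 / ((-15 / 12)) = -12.80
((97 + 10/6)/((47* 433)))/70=148/2136855 = 0.00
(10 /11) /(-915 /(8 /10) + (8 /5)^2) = -1000/1255309 = 0.00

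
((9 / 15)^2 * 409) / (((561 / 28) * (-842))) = -17178/1968175 = -0.01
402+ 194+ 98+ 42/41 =28496/41 = 695.02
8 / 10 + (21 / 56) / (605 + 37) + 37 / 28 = 127151/59920 = 2.12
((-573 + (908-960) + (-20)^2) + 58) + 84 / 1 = -83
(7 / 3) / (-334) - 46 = -46099/1002 = -46.01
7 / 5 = 1.40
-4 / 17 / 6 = -2/51 = -0.04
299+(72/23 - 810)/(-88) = 311867/1012 = 308.17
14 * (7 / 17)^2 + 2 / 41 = 28704/11849 = 2.42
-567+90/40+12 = -2211/4 = -552.75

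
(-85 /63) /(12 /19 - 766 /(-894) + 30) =-240635/5616051 = -0.04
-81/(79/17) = -1377/79 = -17.43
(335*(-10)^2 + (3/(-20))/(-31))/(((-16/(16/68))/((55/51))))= -228470033/430032 = -531.29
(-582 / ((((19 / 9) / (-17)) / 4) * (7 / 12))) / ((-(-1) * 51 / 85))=7123680/133 = 53561.50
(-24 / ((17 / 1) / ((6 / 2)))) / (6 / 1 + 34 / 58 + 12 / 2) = -2088/6205 = -0.34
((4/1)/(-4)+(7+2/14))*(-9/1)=-387/7 = -55.29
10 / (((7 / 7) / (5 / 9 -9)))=-760/9 = -84.44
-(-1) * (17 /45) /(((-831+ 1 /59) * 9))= -59/1168020 = 0.00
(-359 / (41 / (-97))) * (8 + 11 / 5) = 1775973/205 = 8663.28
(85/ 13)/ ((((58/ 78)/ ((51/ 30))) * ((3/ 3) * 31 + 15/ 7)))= 6069/13456 = 0.45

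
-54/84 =-0.64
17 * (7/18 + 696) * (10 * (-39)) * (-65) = 900326375/3 = 300108791.67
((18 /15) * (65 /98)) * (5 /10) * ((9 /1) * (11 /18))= 429/196 = 2.19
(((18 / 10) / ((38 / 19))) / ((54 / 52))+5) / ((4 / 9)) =66/5 = 13.20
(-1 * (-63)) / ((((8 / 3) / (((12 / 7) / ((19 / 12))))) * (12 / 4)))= 162/19 = 8.53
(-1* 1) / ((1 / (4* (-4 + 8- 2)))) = -8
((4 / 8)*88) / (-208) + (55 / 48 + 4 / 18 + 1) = 4037/1872 = 2.16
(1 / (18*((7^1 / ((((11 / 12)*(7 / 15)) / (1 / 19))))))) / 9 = 209/29160 = 0.01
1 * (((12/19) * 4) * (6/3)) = 96/19 = 5.05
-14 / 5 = -2.80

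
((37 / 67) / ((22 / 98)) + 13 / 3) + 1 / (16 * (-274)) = 65845469/9693024 = 6.79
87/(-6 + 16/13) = -1131/62 = -18.24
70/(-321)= -70/321 = -0.22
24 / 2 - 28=-16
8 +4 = 12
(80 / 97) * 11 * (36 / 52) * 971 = 7690320/1261 = 6098.59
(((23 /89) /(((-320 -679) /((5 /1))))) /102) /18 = -115/163240596 = 0.00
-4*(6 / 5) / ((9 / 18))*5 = -48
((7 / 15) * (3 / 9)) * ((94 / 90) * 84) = 9212/675 = 13.65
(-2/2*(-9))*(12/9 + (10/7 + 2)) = 300/7 = 42.86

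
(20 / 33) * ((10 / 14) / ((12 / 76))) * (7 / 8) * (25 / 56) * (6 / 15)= 2375/5544 = 0.43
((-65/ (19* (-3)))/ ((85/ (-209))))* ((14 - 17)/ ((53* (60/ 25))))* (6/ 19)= 0.02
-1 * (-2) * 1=2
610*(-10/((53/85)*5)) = -103700/53 = -1956.60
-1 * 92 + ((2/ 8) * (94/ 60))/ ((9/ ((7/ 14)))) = -198673/2160 = -91.98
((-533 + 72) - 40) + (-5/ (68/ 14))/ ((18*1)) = -306647/612 = -501.06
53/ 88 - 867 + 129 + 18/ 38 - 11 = -1250529/1672 = -747.92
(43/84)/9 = 43/756 = 0.06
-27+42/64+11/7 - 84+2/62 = -755091/6944 = -108.74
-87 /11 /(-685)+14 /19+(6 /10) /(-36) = 0.73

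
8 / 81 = 0.10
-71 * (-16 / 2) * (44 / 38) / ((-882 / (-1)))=6248/8379 = 0.75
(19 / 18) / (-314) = -19/5652 = 0.00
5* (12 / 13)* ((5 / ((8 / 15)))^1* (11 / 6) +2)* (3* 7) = 96705/52 = 1859.71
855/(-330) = -57/22 = -2.59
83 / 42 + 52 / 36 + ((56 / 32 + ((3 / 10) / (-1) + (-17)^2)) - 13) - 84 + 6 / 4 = 249947/1260 = 198.37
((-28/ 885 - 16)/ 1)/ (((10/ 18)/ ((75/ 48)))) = -10641/236 = -45.09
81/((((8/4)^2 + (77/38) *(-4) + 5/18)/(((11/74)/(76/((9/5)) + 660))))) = -124659/27826960 = 0.00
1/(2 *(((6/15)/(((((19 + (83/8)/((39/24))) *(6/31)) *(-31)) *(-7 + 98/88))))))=1120.67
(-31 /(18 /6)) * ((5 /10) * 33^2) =-11253/2 = -5626.50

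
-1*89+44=-45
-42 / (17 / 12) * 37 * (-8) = 8775.53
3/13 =0.23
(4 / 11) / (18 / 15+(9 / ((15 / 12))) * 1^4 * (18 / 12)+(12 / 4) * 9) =4/429 = 0.01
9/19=0.47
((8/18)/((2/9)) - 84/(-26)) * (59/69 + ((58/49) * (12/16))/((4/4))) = 400690/43953 = 9.12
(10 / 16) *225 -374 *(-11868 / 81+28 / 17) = 54322.55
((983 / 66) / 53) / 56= 983/195888 = 0.01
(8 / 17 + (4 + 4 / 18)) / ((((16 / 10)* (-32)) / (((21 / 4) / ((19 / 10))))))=-62825/248064 = -0.25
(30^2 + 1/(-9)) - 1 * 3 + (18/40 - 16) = 158641/180 = 881.34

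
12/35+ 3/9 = 71/105 = 0.68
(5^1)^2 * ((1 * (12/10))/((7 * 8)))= 15/28 = 0.54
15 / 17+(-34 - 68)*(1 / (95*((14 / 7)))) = 558/1615 = 0.35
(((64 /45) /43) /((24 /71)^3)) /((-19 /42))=-2505377/1323540 = -1.89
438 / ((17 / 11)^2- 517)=-8833/10378 = -0.85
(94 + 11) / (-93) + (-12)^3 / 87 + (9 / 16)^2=-4758157/230144 = -20.67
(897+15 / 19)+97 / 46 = 899.90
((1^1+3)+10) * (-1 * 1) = -14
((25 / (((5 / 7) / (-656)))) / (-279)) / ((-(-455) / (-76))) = -49856/3627 = -13.75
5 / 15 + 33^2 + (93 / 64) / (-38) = 7947497/7296 = 1089.30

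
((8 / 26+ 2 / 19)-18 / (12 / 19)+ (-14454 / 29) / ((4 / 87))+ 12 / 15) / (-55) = 13421717/67925 = 197.60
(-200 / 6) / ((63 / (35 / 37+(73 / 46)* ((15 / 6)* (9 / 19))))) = -4568125/3055941 = -1.49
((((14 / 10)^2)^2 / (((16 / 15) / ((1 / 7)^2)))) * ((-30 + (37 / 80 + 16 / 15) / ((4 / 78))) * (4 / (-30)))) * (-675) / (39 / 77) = -984753/416000 = -2.37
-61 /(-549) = 1/9 = 0.11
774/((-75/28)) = -7224/25 = -288.96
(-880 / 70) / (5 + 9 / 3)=-11/7 = -1.57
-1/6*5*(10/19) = -25/57 = -0.44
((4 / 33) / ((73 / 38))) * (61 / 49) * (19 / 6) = 0.25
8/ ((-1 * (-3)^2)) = -8/9 = -0.89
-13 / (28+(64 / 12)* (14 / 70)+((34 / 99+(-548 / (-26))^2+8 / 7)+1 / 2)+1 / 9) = -5075070/185591701 = -0.03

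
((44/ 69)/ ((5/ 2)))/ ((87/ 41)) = 3608/30015 = 0.12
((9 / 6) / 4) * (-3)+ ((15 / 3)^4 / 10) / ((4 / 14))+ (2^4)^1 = 1869/8 = 233.62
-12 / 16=-0.75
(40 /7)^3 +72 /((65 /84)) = 6234464/22295 = 279.64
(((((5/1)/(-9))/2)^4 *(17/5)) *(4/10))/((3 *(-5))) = -85/157464 = 0.00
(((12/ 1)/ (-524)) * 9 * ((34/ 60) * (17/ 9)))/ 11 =-289/14410 = -0.02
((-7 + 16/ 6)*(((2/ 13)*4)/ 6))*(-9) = 4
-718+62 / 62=-717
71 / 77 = 0.92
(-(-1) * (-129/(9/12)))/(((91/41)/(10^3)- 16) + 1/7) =49364000/4550363 = 10.85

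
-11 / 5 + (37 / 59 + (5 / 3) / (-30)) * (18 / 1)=2386/295 = 8.09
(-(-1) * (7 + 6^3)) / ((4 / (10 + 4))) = 1561/2 = 780.50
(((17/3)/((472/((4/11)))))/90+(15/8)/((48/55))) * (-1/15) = -24094669/168220800 = -0.14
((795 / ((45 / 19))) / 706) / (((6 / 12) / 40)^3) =257792000/1059 = 243429.65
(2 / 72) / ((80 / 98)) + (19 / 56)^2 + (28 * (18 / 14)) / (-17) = -4722521/2399040 = -1.97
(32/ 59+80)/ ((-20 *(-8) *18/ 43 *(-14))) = -1419/16520 = -0.09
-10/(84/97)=-485/42 = -11.55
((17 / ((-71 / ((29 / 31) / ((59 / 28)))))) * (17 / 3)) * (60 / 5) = -938672/129859 = -7.23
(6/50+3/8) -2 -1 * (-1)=-101/200 = -0.50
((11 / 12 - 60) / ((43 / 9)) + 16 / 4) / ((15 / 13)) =-18707/2580 = -7.25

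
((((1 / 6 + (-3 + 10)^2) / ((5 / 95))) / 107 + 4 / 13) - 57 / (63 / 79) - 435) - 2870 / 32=-91469451/155792 = -587.13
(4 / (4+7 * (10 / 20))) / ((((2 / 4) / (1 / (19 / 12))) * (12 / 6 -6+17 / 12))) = -768/2945 = -0.26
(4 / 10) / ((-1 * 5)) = -2/25 = -0.08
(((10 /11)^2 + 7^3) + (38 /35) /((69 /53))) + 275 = 619.66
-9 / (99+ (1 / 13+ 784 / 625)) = -73125/815192 = -0.09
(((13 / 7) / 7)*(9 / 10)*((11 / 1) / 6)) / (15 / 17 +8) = 0.05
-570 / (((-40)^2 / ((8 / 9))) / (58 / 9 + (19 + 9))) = -589/54 = -10.91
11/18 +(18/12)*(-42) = -62.39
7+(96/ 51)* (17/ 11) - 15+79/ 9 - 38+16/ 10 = -16193/495 = -32.71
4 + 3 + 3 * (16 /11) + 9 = 224/11 = 20.36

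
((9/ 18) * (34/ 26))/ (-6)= -17/156 = -0.11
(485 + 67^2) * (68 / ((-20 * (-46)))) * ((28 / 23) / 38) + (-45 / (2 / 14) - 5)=-15489694/50255 = -308.22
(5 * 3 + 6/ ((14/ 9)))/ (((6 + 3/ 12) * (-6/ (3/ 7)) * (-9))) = 0.02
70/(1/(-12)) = -840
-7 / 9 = -0.78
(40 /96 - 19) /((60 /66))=-2453/120 = -20.44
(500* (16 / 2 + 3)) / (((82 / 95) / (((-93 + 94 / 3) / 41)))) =-48331250/5043 = -9583.83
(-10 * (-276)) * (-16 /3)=-14720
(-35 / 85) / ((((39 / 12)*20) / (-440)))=2.79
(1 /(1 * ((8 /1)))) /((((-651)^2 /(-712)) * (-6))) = 89/2542806 = 0.00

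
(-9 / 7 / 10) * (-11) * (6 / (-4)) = -297/140 = -2.12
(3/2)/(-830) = -3/1660 = 0.00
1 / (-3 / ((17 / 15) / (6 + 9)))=-17/675 = -0.03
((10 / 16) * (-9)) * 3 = -135/8 = -16.88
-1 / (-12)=1/12 = 0.08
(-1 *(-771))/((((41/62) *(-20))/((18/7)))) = -215109/1435 = -149.90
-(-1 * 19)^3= 6859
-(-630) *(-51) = -32130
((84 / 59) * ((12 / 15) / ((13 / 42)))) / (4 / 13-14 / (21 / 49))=-21168/186145 = -0.11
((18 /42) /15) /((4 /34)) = 17/70 = 0.24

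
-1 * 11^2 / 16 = -121/16 = -7.56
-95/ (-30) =19/6 = 3.17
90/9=10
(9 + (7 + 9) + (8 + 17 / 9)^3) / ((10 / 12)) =1446388/1215 = 1190.44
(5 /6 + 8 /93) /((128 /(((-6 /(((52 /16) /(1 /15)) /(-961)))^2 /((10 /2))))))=1698087/84500 = 20.10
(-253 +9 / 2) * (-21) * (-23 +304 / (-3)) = -1297667/2 = -648833.50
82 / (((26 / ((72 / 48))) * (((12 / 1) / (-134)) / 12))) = -8241/13 = -633.92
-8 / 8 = -1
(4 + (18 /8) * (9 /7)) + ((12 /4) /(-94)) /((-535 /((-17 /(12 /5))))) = 1941075/281624 = 6.89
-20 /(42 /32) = -320/21 = -15.24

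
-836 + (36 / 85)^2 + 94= -5359654/7225 = -741.82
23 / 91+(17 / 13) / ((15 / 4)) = 0.60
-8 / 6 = -4/3 = -1.33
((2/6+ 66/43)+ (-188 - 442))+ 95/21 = -187706/301 = -623.61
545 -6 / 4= 1087/2 = 543.50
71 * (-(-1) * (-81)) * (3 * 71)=-1224963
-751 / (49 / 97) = -72847/49 = -1486.67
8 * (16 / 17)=128/17 = 7.53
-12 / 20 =-3/5 = -0.60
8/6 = 4/3 = 1.33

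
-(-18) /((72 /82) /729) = 29889/2 = 14944.50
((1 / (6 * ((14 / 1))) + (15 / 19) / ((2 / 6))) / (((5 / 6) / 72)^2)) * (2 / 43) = 118164096/142975 = 826.47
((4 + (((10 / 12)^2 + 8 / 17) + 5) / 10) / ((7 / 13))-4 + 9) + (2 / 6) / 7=583529/42840 = 13.62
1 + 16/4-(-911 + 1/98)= 89767/98 = 915.99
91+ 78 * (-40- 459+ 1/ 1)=-38753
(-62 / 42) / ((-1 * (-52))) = -31/1092 = -0.03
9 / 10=0.90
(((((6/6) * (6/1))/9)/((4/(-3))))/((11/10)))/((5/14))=-14/11 = -1.27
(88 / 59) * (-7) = -616/59 = -10.44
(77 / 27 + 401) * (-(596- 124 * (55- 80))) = -13433728/9 = -1492636.44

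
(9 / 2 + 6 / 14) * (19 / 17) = 1311/238 = 5.51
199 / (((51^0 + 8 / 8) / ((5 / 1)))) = 995/2 = 497.50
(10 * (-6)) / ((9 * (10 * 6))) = -0.11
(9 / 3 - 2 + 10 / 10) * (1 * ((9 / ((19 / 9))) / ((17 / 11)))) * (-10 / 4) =-4455/323 = -13.79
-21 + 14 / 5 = -91/5 = -18.20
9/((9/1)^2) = 1/9 = 0.11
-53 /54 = -0.98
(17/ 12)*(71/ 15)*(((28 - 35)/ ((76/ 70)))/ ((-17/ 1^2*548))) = 3479/749664 = 0.00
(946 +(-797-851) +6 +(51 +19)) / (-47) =626/47 = 13.32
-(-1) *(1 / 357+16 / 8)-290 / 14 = -6680/357 = -18.71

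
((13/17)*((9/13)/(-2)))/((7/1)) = -9/238 = -0.04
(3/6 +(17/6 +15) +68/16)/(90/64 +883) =2168/84903 = 0.03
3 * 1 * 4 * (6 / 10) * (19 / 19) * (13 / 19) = 468/95 = 4.93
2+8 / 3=14/3 = 4.67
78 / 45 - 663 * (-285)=2834351/15 = 188956.73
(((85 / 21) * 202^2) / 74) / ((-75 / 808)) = -280241872/11655 = -24044.78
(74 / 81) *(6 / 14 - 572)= -296074/567 = -522.18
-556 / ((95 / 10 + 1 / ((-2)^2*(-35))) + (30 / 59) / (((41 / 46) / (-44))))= 188294960/5285949 = 35.62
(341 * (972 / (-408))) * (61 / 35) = -1684881/1190 = -1415.87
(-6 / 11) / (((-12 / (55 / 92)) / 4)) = 5/46 = 0.11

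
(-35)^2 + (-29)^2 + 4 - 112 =1958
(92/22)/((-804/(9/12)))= -23/5896 = 0.00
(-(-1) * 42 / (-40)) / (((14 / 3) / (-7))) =63/40 = 1.58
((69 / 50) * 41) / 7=2829/350 = 8.08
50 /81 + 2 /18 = 59/81 = 0.73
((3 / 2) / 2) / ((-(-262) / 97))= 291/1048 = 0.28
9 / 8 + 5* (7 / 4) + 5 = 119/8 = 14.88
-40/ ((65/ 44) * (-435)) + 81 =458407/5655 = 81.06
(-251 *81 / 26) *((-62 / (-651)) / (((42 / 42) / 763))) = -738693/13 = -56822.54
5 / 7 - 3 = -16/7 = -2.29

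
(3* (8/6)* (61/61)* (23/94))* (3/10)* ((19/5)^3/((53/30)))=2839626/311375 = 9.12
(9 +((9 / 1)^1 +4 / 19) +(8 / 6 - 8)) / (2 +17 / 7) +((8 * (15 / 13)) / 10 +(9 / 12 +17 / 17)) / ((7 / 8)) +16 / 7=1277908/160797 = 7.95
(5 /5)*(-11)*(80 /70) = -88/7 = -12.57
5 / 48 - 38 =-1819/48 = -37.90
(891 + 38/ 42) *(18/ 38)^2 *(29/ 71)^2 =425302110/12738607 = 33.39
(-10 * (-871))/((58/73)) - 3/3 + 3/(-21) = 2225173/203 = 10961.44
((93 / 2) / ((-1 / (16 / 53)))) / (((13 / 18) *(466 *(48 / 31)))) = -8649/321074 = -0.03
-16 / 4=-4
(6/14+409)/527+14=54512/3689 = 14.78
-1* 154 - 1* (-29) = -125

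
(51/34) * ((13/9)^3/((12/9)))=2197/648 = 3.39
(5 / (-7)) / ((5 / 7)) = -1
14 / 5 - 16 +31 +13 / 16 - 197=-14271/80 = -178.39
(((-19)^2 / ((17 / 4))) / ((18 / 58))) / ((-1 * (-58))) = 722/153 = 4.72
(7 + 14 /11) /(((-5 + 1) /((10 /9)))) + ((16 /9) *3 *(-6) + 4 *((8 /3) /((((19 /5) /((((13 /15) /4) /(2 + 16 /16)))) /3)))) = -42247/1254 = -33.69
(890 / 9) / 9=890/81 = 10.99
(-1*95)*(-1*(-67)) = -6365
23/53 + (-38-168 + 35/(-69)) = -753610/3657 = -206.07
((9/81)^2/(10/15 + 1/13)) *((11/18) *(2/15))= 143/105705 = 0.00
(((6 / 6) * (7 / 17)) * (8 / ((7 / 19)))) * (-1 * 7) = -1064/17 = -62.59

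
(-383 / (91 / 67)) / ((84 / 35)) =-128305/1092 = -117.50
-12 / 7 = -1.71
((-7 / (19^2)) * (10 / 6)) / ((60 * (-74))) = 7/961704 = 0.00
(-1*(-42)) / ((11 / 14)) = 588/11 = 53.45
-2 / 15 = -0.13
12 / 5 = 2.40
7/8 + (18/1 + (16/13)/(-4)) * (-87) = -159989/104 = -1538.36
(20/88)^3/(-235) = -25/500456 = 0.00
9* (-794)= -7146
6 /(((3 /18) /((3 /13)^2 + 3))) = 18576/169 = 109.92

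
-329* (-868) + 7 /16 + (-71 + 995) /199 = 909277425/3184 = 285577.08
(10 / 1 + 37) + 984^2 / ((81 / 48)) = 1721485/3 = 573828.33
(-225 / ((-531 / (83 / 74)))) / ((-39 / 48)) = -16600/28379 = -0.58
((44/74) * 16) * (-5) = -47.57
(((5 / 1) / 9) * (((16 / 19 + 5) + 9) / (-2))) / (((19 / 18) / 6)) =-8460/361 = -23.43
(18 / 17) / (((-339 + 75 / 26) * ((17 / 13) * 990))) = -338/138906405 = 0.00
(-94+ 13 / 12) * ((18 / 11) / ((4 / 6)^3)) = -90315/176 = -513.15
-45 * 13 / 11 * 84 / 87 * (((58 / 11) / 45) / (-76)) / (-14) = -13/2299 = -0.01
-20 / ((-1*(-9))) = -20/9 = -2.22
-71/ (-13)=71/13 = 5.46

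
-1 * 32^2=-1024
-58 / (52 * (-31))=29/806 = 0.04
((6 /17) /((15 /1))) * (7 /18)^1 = 7/765 = 0.01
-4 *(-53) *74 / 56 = 1961/7 = 280.14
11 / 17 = 0.65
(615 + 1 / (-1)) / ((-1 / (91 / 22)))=-27937/11 = -2539.73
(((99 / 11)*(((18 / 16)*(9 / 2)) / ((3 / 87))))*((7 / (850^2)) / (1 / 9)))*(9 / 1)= 11986947/11560000 = 1.04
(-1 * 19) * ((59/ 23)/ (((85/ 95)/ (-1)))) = 21299/391 = 54.47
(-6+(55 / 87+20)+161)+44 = 19108/87 = 219.63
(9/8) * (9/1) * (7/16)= 567/128 = 4.43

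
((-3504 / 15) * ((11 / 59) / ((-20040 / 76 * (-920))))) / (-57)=803/254946375 = 0.00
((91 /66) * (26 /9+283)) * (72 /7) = 133796/33 = 4054.42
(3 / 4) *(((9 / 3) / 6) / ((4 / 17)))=51/32 = 1.59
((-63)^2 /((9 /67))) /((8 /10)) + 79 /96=3545719/96 = 36934.57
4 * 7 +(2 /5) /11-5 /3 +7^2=12436/165 = 75.37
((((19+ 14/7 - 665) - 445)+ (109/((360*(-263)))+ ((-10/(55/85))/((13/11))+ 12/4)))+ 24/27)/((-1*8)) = 150188353/1094080 = 137.27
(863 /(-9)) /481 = -863/4329 = -0.20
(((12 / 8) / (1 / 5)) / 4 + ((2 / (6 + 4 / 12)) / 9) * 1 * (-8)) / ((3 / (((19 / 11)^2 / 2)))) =13813/17424 = 0.79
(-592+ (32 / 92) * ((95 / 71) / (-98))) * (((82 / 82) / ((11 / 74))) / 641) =-318673896/51290897 = -6.21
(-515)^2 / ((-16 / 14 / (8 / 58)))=-1856575/58 = -32009.91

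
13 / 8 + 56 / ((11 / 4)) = 1935/88 = 21.99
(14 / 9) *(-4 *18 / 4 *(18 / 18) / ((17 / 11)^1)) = -308/17 = -18.12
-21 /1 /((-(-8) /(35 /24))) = -245/64 = -3.83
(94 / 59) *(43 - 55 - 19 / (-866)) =-487531/25547 = -19.08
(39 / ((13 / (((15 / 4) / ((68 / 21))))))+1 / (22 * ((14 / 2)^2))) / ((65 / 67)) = 34135897/9529520 = 3.58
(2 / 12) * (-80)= -40/3 = -13.33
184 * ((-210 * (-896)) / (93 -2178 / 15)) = -57702400/87 = -663245.98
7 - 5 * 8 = -33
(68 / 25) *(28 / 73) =1904/1825 = 1.04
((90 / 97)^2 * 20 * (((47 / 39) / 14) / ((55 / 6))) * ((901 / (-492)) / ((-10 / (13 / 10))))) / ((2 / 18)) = 10290321/29704213 = 0.35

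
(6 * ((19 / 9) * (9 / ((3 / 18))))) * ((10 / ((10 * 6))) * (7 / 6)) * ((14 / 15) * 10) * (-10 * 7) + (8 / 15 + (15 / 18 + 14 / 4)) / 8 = -3475709/40 = -86892.72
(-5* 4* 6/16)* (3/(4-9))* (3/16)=0.84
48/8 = 6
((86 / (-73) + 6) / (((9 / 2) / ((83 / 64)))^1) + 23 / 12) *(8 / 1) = 17378/657 = 26.45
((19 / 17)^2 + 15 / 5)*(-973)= -1194844/289 = -4134.41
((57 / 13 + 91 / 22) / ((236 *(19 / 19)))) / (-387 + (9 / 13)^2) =-31681/339151824 = 0.00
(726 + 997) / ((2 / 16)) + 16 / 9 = 124072/9 = 13785.78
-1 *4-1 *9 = -13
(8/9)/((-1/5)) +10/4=-35/18 = -1.94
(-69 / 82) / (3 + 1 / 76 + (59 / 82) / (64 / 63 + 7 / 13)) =-9246/38195 = -0.24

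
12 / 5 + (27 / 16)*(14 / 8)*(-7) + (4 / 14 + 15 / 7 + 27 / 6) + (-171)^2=65474431/2240 = 29229.66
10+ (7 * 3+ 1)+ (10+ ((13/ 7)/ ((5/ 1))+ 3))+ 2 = 1658/35 = 47.37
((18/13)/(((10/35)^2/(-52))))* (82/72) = -2009/2 = -1004.50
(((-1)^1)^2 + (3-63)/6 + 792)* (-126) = -98658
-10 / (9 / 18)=-20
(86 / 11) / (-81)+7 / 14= 719/1782 = 0.40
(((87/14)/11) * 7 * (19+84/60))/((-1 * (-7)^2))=-4437/2695 = -1.65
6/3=2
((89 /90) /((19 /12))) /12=89/1710 = 0.05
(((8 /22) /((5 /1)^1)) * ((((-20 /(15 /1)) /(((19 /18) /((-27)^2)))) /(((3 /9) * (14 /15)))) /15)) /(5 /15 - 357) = 157464/3913525 = 0.04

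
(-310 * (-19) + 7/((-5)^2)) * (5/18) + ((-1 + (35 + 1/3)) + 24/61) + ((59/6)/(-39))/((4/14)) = 79460179/47580 = 1670.03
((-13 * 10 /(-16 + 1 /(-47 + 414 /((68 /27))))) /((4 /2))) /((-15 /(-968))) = 2282852/8703 = 262.31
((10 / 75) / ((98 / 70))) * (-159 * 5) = -530/7 = -75.71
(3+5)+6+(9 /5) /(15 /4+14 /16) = 2662/185 = 14.39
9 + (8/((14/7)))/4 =10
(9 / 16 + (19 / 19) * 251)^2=16200625/256 = 63283.69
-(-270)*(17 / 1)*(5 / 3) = 7650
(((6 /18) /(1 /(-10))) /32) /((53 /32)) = -10/159 = -0.06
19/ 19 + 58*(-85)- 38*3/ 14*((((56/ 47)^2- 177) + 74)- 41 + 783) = -10143.85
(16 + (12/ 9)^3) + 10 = 766/27 = 28.37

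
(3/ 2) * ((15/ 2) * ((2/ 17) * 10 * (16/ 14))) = 1800/119 = 15.13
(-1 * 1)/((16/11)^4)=-14641/65536 = -0.22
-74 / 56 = -37/28 = -1.32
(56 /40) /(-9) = -7/45 = -0.16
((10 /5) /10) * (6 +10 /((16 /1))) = 53/40 = 1.32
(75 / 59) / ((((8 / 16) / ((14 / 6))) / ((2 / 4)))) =175/59 = 2.97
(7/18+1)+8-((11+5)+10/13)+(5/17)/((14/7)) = -14387/1989 = -7.23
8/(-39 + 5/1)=-0.24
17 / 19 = 0.89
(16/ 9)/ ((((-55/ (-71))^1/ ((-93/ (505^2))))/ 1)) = -35216/42079125 = 0.00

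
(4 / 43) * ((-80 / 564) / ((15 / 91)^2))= -132496/272835 = -0.49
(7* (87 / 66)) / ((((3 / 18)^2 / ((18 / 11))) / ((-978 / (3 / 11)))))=-21441672/11 = -1949242.91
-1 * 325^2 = -105625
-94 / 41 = -2.29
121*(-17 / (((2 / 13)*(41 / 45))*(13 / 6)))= -277695/41 = -6773.05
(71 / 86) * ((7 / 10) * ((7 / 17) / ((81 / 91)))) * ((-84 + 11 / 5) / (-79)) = 129484901/467766900 = 0.28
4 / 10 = 2/5 = 0.40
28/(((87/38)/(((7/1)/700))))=0.12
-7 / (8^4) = -7/4096 = 0.00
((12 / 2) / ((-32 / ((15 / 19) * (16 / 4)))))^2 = 2025/5776 = 0.35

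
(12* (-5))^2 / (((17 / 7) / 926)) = 23335200/17 = 1372658.82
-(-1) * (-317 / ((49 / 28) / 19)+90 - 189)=-24785/7 = -3540.71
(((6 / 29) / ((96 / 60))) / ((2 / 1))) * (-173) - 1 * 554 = -131123/232 = -565.19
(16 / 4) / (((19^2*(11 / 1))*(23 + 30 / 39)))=52/1227039 = 0.00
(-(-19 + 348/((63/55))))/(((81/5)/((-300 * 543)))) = 541280500/189 = 2863917.99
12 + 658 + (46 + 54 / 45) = 3586/5 = 717.20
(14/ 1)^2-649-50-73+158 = -418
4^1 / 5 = 4/5 = 0.80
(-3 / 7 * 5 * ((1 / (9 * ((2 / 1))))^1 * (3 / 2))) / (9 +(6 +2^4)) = -5/868 = -0.01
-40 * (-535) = 21400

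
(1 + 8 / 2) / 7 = 5/7 = 0.71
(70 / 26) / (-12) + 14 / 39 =7/52 = 0.13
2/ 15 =0.13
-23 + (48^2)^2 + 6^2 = 5308429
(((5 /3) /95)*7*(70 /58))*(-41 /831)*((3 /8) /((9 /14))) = -70315/16483716 = 0.00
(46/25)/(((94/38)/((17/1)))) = 14858/1175 = 12.65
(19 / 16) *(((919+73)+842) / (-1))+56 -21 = -2142.88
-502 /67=-7.49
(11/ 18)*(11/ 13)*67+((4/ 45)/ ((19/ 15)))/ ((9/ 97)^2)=5137427/120042 = 42.80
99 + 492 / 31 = 3561/31 = 114.87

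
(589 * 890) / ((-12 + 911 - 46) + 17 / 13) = 3407365/5553 = 613.61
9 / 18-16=-31/2 = -15.50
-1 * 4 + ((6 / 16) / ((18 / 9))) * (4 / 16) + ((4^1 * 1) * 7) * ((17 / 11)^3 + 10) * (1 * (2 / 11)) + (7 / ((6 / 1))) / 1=188100761/2811072 = 66.91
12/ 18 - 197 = -589/3 = -196.33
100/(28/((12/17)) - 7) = 150/49 = 3.06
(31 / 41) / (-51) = -31/2091 = -0.01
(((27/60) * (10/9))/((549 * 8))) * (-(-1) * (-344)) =-43/1098 = -0.04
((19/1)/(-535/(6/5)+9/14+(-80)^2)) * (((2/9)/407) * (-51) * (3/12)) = -2261/101791514 = 0.00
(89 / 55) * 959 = 85351/55 = 1551.84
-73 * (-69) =5037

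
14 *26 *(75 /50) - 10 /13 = 7088/13 = 545.23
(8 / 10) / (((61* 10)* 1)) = 2/1525 = 0.00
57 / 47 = 1.21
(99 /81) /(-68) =-0.02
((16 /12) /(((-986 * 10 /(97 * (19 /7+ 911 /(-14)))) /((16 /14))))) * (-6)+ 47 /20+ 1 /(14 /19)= -918723/483140 = -1.90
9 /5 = 1.80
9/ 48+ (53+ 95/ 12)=2933/48 = 61.10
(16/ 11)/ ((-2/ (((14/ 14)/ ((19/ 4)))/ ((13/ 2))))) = -64/2717 = -0.02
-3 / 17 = -0.18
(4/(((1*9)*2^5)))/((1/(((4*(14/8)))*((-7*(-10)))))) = 245/36 = 6.81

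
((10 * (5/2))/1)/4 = 25/4 = 6.25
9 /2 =4.50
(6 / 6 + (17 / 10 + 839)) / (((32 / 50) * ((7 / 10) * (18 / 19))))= 3998075/2016 = 1983.17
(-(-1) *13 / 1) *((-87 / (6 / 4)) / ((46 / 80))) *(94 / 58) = -2125.22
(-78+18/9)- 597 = -673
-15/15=-1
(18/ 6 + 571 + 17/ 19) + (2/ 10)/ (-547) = 29874386/51965 = 574.89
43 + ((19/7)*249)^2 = 456825.88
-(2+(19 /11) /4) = -107/44 = -2.43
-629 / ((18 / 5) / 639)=-223295/2 = -111647.50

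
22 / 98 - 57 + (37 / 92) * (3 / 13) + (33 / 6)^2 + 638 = 17920145/29302 = 611.57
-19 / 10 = -1.90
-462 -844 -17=-1323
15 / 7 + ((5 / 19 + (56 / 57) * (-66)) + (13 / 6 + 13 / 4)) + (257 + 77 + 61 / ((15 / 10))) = 506965/1596 = 317.65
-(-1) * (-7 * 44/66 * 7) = -98/3 = -32.67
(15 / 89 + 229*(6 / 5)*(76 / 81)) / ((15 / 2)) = 6199874/180225 = 34.40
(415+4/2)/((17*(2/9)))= 3753/34 = 110.38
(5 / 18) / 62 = 5/1116 = 0.00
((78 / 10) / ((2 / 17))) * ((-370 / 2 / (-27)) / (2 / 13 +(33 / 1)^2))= 106301/254862 = 0.42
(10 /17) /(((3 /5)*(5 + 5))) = 5/51 = 0.10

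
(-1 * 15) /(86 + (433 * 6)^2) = -3/1349938 = 0.00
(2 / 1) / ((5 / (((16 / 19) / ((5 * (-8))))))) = -4/475 = -0.01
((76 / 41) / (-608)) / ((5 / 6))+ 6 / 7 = 0.85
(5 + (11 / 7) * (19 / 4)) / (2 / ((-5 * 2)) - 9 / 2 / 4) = -3490/371 = -9.41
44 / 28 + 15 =116/7 = 16.57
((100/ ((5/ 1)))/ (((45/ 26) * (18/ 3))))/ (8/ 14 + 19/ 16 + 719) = 5824/2179575 = 0.00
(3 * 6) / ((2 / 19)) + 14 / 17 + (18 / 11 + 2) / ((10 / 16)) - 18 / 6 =32658/187 = 174.64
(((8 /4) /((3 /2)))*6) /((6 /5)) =20/3 = 6.67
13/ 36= 0.36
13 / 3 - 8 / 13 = 145/39 = 3.72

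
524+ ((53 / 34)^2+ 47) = 662885/1156 = 573.43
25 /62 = 0.40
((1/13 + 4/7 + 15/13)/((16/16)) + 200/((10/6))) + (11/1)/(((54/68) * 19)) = 5720126/46683 = 122.53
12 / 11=1.09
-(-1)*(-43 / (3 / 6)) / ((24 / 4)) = -43/3 = -14.33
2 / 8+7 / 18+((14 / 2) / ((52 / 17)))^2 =142997/24336 = 5.88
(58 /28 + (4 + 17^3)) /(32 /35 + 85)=344335/6014 = 57.26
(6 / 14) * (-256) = -768/7 = -109.71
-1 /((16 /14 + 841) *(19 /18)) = -14/12445 = 0.00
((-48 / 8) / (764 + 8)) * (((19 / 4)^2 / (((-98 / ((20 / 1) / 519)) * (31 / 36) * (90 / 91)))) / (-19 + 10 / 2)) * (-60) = 70395/202871564 = 0.00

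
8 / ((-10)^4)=1/1250 = 0.00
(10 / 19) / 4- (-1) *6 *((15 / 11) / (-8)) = -745/836 = -0.89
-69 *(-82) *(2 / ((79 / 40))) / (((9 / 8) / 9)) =3621120/79 = 45836.96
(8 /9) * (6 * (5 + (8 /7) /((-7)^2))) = 27568/1029 = 26.79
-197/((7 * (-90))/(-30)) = -197/21 = -9.38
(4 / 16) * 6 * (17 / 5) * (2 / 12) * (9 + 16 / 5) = 1037/100 = 10.37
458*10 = 4580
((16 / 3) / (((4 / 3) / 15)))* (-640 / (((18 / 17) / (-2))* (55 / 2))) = 87040/33 = 2637.58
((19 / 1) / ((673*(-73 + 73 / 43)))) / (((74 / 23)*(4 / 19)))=-357029/610771728 = 0.00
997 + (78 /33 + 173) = 12896/11 = 1172.36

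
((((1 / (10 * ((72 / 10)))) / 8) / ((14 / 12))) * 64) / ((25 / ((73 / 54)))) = 73/14175 = 0.01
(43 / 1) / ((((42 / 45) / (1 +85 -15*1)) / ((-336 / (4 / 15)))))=-4121550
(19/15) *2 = 38/15 = 2.53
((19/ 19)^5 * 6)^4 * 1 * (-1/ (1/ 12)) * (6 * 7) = -653184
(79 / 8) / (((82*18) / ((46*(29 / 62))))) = 52693/366048 = 0.14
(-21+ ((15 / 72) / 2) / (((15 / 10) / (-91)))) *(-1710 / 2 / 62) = 186865/496 = 376.74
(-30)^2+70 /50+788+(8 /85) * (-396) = 140431/85 = 1652.13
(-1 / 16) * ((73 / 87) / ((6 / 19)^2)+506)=-1611145/50112 = -32.15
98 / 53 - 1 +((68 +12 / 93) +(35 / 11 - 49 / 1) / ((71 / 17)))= 58.01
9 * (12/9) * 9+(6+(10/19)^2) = 41254/361 = 114.28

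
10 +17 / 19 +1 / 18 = 10.95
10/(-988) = -5/494 = -0.01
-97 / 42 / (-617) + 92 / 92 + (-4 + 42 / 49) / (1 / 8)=-89363/3702 = -24.14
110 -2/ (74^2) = 301179/2738 = 110.00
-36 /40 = -9/10 = -0.90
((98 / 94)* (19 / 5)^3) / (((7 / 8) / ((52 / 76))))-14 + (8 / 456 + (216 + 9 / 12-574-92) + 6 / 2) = -556561151/1339500 = -415.50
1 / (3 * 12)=1/36 = 0.03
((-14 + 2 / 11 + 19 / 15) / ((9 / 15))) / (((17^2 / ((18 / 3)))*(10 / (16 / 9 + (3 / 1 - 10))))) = 97337/429165 = 0.23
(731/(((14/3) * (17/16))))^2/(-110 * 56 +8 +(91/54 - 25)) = -57511296/16339883 = -3.52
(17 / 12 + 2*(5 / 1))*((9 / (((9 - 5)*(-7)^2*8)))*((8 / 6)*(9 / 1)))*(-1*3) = -3699/1568 = -2.36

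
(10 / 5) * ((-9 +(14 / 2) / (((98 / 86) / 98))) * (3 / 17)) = 209.29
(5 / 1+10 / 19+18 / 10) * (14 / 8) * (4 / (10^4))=609/118750 = 0.01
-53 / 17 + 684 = 11575/17 = 680.88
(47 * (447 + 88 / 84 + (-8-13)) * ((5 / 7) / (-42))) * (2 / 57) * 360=-4436800/1029 = -4311.76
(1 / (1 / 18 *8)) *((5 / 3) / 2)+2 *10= 21.88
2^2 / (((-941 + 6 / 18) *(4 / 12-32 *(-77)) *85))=-18/886679455 = 0.00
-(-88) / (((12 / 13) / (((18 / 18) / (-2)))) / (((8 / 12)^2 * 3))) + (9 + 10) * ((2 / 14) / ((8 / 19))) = -28783/504 = -57.11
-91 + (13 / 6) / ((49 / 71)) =-25831/294 = -87.86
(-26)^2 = 676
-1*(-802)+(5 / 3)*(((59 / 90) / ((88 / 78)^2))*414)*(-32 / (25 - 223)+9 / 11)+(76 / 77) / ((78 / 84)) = 956168017/830544 = 1151.26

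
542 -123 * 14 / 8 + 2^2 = 330.75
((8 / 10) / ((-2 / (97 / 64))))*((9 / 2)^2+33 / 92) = -22989/1840 = -12.49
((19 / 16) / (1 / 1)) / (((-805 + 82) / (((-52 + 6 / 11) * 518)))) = 1392643/31812 = 43.78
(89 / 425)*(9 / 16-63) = -88911/6800 = -13.08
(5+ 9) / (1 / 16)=224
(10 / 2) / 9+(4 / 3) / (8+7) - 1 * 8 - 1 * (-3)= -196/45 = -4.36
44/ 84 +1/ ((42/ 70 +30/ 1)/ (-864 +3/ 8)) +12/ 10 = -378409/14280 = -26.50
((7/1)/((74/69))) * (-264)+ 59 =-61573/37 = -1664.14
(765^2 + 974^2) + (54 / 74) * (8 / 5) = 283771901/185 = 1533902.17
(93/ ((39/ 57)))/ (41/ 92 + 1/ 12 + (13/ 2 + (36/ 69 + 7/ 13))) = 121923/7256 = 16.80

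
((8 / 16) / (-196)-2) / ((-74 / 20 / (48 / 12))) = 3925/1813 = 2.16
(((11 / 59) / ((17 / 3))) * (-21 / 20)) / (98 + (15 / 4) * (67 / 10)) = -1386/4939775 = 0.00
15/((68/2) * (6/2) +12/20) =25/171 = 0.15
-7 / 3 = -2.33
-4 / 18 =-2/9 = -0.22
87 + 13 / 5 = 89.60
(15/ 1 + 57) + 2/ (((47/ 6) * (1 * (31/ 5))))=72.04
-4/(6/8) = -16/3 = -5.33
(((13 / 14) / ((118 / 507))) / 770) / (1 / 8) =6591/159005 = 0.04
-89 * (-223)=19847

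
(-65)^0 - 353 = -352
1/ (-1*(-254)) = 1/254 = 0.00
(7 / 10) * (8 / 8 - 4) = -21/10 = -2.10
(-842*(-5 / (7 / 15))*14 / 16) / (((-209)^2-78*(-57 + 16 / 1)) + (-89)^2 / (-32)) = 252600/1492207 = 0.17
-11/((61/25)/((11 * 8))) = -24200/61 = -396.72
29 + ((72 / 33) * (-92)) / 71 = 20441/781 = 26.17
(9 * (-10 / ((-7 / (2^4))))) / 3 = 480/7 = 68.57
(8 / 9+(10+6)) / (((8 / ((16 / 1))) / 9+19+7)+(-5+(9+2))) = 304/577 = 0.53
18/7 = 2.57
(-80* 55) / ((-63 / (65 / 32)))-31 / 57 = 141.32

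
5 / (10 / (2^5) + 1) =80/21 = 3.81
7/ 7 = 1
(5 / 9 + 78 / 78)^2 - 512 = -41276/81 = -509.58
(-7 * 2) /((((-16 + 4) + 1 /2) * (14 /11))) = 22/23 = 0.96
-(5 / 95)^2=-1/361 = 0.00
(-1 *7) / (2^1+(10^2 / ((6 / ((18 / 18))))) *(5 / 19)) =-57/52 = -1.10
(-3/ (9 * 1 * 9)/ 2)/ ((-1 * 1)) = 1/54 = 0.02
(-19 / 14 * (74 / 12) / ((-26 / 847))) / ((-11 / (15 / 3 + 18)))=-177859/312 = -570.06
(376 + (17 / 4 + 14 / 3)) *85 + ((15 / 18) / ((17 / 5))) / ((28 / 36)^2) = 327052345/9996 = 32718.32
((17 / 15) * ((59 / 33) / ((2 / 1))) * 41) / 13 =41123/12870 = 3.20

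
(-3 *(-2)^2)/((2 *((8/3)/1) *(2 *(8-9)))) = 1.12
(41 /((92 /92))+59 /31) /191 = 1330/5921 = 0.22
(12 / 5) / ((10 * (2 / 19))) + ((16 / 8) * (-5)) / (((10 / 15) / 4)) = -1443/25 = -57.72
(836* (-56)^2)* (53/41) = 138949888/41 = 3389021.66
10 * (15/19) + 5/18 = 2795/342 = 8.17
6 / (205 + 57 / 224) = 1344/45977 = 0.03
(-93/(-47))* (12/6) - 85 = -3809/47 = -81.04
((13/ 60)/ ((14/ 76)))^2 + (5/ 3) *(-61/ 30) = -88441/44100 = -2.01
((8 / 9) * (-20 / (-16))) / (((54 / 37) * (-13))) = -185/3159 = -0.06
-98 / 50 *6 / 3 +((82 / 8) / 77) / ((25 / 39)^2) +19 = 2965261/192500 = 15.40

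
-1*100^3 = -1000000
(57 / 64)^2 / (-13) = -3249/53248 = -0.06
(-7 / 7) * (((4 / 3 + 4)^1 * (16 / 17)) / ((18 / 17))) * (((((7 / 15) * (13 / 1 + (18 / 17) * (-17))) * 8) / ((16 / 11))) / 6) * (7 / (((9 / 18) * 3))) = 34496/729 = 47.32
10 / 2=5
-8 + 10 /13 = -7.23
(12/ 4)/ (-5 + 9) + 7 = 31/4 = 7.75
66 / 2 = 33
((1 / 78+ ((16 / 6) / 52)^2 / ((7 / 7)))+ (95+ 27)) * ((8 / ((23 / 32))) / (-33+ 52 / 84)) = -41571152/991185 = -41.94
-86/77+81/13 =5119/1001 = 5.11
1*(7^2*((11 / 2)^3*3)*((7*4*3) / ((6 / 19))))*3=19516785.75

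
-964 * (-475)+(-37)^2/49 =22438469/49 = 457927.94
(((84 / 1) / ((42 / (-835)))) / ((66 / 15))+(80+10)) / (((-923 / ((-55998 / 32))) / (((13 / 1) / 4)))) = -89176815/49984 = -1784.11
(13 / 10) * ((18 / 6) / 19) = 39/190 = 0.21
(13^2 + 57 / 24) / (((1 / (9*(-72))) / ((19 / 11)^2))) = -40089411/121 = -331317.45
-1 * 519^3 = -139798359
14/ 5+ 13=79/5 = 15.80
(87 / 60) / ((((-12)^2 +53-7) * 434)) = 29/1649200 = 0.00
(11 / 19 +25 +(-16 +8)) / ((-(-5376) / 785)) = 131095/51072 = 2.57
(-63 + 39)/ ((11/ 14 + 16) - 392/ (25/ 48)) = 8400/257549 = 0.03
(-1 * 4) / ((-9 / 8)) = 32/9 = 3.56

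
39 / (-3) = -13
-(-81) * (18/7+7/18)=3357/14 = 239.79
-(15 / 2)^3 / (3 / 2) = -1125/4 = -281.25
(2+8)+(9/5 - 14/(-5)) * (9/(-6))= 31/10 = 3.10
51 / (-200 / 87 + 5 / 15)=-493/19 = -25.95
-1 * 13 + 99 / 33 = -10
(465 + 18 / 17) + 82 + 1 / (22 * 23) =4714419/8602 = 548.06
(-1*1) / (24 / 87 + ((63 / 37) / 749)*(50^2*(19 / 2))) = -114811/6230422 = -0.02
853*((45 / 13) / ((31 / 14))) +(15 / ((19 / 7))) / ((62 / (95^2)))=1723155/806 = 2137.91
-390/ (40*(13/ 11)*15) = -11/20 = -0.55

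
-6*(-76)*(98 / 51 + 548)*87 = 370880304/17 = 21816488.47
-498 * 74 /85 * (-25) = 184260/17 = 10838.82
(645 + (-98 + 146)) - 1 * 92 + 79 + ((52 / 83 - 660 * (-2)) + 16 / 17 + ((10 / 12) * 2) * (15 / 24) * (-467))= 51307663/33864 = 1515.11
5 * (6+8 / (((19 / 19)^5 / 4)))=190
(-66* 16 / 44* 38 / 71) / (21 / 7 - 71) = 228/1207 = 0.19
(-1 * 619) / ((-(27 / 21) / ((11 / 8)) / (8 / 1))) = 47663/9 = 5295.89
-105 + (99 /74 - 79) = -13517/74 = -182.66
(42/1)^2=1764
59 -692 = -633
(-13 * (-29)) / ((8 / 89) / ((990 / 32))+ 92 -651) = -16608735/24626617 = -0.67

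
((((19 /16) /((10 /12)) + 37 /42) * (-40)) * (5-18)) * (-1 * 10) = -251810/21 = -11990.95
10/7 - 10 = -60/7 = -8.57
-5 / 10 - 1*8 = -17/2 = -8.50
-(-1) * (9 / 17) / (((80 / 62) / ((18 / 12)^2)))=2511/2720 = 0.92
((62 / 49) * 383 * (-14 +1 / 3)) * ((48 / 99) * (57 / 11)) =-295970144/17787 = -16639.69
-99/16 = -6.19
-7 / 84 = -1/12 = -0.08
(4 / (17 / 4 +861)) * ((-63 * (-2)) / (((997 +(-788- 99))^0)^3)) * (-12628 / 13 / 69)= -8486016/1034839 = -8.20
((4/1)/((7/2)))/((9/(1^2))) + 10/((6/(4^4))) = 26888/63 = 426.79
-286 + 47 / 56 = -15969/56 = -285.16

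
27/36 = 3/4 = 0.75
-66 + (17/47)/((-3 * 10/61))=-66.74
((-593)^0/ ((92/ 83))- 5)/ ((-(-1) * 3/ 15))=-1885/92 = -20.49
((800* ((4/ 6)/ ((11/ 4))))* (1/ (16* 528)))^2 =625/1185921 = 0.00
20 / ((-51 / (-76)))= 1520/51 = 29.80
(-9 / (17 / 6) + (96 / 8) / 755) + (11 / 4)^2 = 903979/205360 = 4.40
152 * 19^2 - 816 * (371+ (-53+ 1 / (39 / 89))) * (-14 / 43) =78239176/559 = 139962.75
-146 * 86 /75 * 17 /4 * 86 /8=-2294609/300 = -7648.70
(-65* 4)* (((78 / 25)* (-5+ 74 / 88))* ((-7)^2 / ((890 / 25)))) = 4546269/979 = 4643.79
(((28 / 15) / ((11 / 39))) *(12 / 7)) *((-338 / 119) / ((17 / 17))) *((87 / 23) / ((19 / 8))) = -146794752/2860165 = -51.32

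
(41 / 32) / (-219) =-41/7008 = -0.01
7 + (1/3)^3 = 190/27 = 7.04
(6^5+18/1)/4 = 3897/2 = 1948.50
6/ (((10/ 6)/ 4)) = 72/5 = 14.40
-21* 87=-1827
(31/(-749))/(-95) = 31/71155 = 0.00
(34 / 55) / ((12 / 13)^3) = 0.79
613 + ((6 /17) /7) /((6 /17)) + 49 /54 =232111/378 = 614.05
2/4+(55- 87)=-63/2 = -31.50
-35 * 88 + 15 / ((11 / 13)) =-33685/11 = -3062.27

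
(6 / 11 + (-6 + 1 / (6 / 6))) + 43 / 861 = -41716/9471 = -4.40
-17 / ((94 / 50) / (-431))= 183175/47 = 3897.34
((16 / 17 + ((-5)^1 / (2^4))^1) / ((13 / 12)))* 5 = 2565/884 = 2.90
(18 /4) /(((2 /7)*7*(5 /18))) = 81/10 = 8.10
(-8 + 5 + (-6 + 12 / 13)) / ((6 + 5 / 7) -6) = -147/13 = -11.31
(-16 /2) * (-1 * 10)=80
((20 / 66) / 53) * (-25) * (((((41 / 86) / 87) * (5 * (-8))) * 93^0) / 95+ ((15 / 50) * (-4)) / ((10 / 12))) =25629440/124317171 = 0.21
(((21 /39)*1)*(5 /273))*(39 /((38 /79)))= 395/494 = 0.80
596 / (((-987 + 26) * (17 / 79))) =-47084/16337 = -2.88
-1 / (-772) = 1/772 = 0.00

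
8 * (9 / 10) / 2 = 18/5 = 3.60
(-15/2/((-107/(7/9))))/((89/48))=280/9523 = 0.03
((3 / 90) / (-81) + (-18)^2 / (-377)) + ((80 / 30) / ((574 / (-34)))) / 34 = -227290519/262923570 = -0.86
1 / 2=0.50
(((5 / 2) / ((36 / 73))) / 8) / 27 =365/15552 = 0.02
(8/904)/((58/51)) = 51/6554 = 0.01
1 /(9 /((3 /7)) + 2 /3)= 3/65 = 0.05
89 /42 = 2.12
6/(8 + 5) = 6/13 = 0.46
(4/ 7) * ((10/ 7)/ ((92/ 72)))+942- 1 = 941.64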